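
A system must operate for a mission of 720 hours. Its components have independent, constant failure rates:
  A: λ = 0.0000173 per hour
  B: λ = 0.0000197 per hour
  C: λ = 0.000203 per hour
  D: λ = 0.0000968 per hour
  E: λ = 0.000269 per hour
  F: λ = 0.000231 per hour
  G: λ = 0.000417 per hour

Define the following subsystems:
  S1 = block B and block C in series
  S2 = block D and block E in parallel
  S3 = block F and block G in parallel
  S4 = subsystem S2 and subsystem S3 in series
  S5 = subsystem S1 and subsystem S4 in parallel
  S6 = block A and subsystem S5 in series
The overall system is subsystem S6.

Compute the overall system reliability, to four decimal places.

0.9801

R(A) = exp(−0.0000173 × 720) = 0.987621
R(B) = exp(−0.0000197 × 720) = 0.985916
R(C) = exp(−0.000203 × 720) = 0.864019
R(D) = exp(−0.0000968 × 720) = 0.932677
R(E) = exp(−0.000269 × 720) = 0.823922
R(F) = exp(−0.000231 × 720) = 0.846775
R(G) = exp(−0.000417 × 720) = 0.740640
Series (B and C): 0.985916 × 0.864019 = 0.851850
Parallel (D and E): 1 − (1 − 0.932677)(1 − 0.823922) = 0.988146
Parallel (F and G): 1 − (1 − 0.846775)(1 − 0.740640) = 0.960260
Series ([0.988146] and [0.960260]): 0.988146 × 0.960260 = 0.948877
Parallel ([0.851850] and [0.948877]): 1 − (1 − 0.851850)(1 − 0.948877) = 0.992426
Series (A and [0.992426]): 0.987621 × 0.992426 = 0.9801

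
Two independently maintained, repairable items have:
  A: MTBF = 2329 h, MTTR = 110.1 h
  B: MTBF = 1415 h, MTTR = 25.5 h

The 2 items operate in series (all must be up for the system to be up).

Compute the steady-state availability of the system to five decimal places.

0.93796

A(A) = MTBF/(MTBF+MTTR) = 2329/(2329+110.1) = 0.954860
A(B) = MTBF/(MTBF+MTTR) = 1415/(1415+25.5) = 0.982298
Series availability: 0.954860 × 0.982298 = 0.93796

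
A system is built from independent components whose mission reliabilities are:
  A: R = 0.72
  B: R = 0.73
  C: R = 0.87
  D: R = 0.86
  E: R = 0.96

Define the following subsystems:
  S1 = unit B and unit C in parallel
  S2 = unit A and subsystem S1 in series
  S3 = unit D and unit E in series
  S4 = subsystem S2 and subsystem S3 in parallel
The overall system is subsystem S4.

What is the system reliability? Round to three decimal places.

0.947

Parallel (B and C): 1 − (1 − 0.73000)(1 − 0.87000) = 0.96490
Series (A and [0.96490]): 0.72000 × 0.96490 = 0.69473
Series (D and E): 0.86000 × 0.96000 = 0.82560
Parallel ([0.69473] and [0.82560]): 1 − (1 − 0.69473)(1 − 0.82560) = 0.947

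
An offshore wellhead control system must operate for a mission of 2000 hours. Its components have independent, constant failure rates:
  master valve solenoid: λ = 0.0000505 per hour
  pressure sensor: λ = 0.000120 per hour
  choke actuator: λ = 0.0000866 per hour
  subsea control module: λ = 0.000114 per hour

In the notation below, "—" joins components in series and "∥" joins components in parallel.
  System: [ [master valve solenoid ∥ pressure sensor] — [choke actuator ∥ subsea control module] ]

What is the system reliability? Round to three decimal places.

R(master valve solenoid) = exp(−0.0000505 × 2000) = 0.90393
R(pressure sensor) = exp(−0.000120 × 2000) = 0.78663
R(choke actuator) = exp(−0.0000866 × 2000) = 0.84097
R(subsea control module) = exp(−0.000114 × 2000) = 0.79612
Parallel (master valve solenoid and pressure sensor): 1 − (1 − 0.90393)(1 − 0.78663) = 0.97950
Parallel (choke actuator and subsea control module): 1 − (1 − 0.84097)(1 − 0.79612) = 0.96758
Series ([0.97950] and [0.96758]): 0.97950 × 0.96758 = 0.948

0.948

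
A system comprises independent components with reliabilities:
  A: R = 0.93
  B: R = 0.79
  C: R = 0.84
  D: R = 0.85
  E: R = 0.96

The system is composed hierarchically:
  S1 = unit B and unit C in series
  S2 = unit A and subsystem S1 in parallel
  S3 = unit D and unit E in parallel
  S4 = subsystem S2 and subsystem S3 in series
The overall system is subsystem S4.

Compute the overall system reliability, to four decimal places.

0.9706

Series (B and C): 0.790000 × 0.840000 = 0.663600
Parallel (A and [0.663600]): 1 − (1 − 0.930000)(1 − 0.663600) = 0.976452
Parallel (D and E): 1 − (1 − 0.850000)(1 − 0.960000) = 0.994000
Series ([0.976452] and [0.994000]): 0.976452 × 0.994000 = 0.9706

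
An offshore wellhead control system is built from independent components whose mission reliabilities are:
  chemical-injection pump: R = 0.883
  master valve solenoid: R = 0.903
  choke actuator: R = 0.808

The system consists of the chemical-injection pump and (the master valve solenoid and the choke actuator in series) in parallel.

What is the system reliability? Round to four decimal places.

Series (master valve solenoid and choke actuator): 0.903000 × 0.808000 = 0.729624
Parallel (chemical-injection pump and [0.729624]): 1 − (1 − 0.883000)(1 − 0.729624) = 0.9684

0.9684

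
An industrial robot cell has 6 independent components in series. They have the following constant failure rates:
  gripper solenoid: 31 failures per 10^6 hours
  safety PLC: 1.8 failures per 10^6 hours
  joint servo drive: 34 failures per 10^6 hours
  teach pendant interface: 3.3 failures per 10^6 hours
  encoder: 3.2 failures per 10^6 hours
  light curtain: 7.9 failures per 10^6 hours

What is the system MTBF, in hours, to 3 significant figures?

12300

Series of exponential components: λ_sys = Σ λ_i
λ_sys = 0.000031 + 0.0000018 + 0.000034 + 0.0000033 + 0.0000032 + 0.0000079 = 8.1200e-05 /h
MTBF = 1 / λ_sys = 12300 h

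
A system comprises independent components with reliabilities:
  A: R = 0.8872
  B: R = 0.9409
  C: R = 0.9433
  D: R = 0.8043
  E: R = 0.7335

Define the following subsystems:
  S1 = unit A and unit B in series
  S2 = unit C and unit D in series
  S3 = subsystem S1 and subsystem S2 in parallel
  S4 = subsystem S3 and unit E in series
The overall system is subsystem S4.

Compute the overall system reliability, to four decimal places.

Series (A and B): 0.887200 × 0.940900 = 0.834766
Series (C and D): 0.943300 × 0.804300 = 0.758696
Parallel ([0.834766] and [0.758696]): 1 − (1 − 0.834766)(1 − 0.758696) = 0.960128
Series ([0.960128] and E): 0.960128 × 0.733500 = 0.7043

0.7043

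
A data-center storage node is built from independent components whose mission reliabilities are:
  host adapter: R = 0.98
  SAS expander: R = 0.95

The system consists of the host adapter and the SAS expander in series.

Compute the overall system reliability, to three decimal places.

Series (host adapter and SAS expander): 0.98000 × 0.95000 = 0.931

0.931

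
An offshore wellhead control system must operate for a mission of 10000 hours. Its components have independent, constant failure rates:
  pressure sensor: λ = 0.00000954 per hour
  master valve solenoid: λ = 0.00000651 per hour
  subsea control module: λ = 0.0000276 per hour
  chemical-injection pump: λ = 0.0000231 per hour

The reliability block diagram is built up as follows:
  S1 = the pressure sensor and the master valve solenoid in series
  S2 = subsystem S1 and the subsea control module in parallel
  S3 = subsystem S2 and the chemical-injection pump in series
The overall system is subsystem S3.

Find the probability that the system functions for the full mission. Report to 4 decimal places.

R(pressure sensor) = exp(−0.00000954 × 10000) = 0.909009
R(master valve solenoid) = exp(−0.00000651 × 10000) = 0.936974
R(subsea control module) = exp(−0.0000276 × 10000) = 0.758813
R(chemical-injection pump) = exp(−0.0000231 × 10000) = 0.793739
Series (pressure sensor and master valve solenoid): 0.909009 × 0.936974 = 0.851718
Parallel ([0.851718] and subsea control module): 1 − (1 − 0.851718)(1 − 0.758813) = 0.964236
Series ([0.964236] and chemical-injection pump): 0.964236 × 0.793739 = 0.7654

0.7654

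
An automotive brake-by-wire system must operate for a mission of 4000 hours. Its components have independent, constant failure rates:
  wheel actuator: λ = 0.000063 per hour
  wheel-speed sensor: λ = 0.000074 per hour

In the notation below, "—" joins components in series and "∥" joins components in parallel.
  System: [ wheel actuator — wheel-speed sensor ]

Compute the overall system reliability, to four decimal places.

0.5781

R(wheel actuator) = exp(−0.000063 × 4000) = 0.777245
R(wheel-speed sensor) = exp(−0.000074 × 4000) = 0.743787
Series (wheel actuator and wheel-speed sensor): 0.777245 × 0.743787 = 0.5781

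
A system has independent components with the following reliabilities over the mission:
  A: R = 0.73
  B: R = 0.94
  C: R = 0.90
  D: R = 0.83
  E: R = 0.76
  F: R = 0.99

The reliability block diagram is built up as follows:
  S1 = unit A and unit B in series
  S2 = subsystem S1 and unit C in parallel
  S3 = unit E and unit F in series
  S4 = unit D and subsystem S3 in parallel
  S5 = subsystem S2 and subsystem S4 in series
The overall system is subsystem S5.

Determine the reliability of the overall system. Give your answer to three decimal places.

Series (A and B): 0.73000 × 0.94000 = 0.68620
Parallel ([0.68620] and C): 1 − (1 − 0.68620)(1 − 0.90000) = 0.96862
Series (E and F): 0.76000 × 0.99000 = 0.75240
Parallel (D and [0.75240]): 1 − (1 − 0.83000)(1 − 0.75240) = 0.95791
Series ([0.96862] and [0.95791]): 0.96862 × 0.95791 = 0.928

0.928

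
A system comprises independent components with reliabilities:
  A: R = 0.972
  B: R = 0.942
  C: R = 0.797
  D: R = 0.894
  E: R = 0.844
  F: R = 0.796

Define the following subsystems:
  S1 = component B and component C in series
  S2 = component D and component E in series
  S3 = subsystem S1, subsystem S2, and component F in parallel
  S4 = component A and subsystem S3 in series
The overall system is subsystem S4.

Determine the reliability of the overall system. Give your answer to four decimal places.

Series (B and C): 0.942000 × 0.797000 = 0.750774
Series (D and E): 0.894000 × 0.844000 = 0.754536
Parallel ([0.750774], [0.754536], and F): 1 − (1 − 0.750774)(1 − 0.754536)(1 − 0.796000) = 0.987520
Series (A and [0.987520]): 0.972000 × 0.987520 = 0.9599

0.9599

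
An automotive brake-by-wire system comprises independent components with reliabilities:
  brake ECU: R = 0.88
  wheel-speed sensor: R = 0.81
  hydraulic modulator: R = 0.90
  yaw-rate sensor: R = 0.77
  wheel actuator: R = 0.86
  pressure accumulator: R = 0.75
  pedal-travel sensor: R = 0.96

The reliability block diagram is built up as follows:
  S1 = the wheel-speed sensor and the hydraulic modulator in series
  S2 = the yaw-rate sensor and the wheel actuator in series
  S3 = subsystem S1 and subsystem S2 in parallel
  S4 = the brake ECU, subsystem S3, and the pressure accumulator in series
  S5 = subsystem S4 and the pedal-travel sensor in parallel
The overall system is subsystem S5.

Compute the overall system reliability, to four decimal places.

Series (wheel-speed sensor and hydraulic modulator): 0.810000 × 0.900000 = 0.729000
Series (yaw-rate sensor and wheel actuator): 0.770000 × 0.860000 = 0.662200
Parallel ([0.729000] and [0.662200]): 1 − (1 − 0.729000)(1 − 0.662200) = 0.908456
Series (brake ECU, [0.908456], and pressure accumulator): 0.880000 × 0.908456 × 0.750000 = 0.599581
Parallel ([0.599581] and pedal-travel sensor): 1 − (1 − 0.599581)(1 − 0.960000) = 0.9840

0.9840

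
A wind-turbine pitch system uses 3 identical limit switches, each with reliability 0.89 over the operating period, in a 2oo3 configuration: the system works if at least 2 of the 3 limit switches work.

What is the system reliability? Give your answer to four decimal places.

0.9664

R = Σ_{i=2}^{3} C(3,i) p^i (1−p)^{3−i} with p = 0.89
C(3,2)·0.89^2·0.11^1 = 0.261393
C(3,3)·0.89^3·0.11^0 = 0.704969
Sum = 0.9664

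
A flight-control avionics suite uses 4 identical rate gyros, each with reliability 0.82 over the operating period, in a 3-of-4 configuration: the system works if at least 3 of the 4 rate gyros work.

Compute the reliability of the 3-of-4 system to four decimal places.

R = Σ_{i=3}^{4} C(4,i) p^i (1−p)^{4−i} with p = 0.82
C(4,3)·0.82^3·0.18^1 = 0.396985
C(4,4)·0.82^4·0.18^0 = 0.452122
Sum = 0.8491

0.8491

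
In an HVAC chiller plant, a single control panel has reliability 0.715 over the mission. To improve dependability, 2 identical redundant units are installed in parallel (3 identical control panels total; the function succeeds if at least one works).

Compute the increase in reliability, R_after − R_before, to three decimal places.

R_before = 0.715
R_after = 1 − (1 − 0.715)^3 = 0.977
ΔR = 0.977 − 0.715 = 0.262

0.262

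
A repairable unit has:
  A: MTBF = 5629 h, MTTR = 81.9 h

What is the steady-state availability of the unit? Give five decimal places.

0.98566

A(A) = MTBF/(MTBF+MTTR) = 5629/(5629+81.9) = 0.98566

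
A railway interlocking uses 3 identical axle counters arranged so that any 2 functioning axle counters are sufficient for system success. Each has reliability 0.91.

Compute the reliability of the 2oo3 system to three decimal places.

0.977

R = Σ_{i=2}^{3} C(3,i) p^i (1−p)^{3−i} with p = 0.91
C(3,2)·0.91^2·0.09^1 = 0.22359
C(3,3)·0.91^3·0.09^0 = 0.75357
Sum = 0.977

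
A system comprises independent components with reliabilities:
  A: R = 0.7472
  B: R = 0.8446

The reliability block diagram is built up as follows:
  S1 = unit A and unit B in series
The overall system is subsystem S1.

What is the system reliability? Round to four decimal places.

0.6311

Series (A and B): 0.747200 × 0.844600 = 0.6311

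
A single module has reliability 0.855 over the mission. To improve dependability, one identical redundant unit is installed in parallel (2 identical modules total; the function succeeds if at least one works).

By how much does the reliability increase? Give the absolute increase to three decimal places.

R_before = 0.855
R_after = 1 − (1 − 0.855)^2 = 0.979
ΔR = 0.979 − 0.855 = 0.124

0.124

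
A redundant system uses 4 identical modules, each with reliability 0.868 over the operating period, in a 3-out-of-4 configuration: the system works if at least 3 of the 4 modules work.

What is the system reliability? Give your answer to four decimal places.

R = Σ_{i=3}^{4} C(4,i) p^i (1−p)^{4−i} with p = 0.868
C(4,3)·0.868^3·0.132^1 = 0.345297
C(4,4)·0.868^4·0.132^0 = 0.567648
Sum = 0.9129

0.9129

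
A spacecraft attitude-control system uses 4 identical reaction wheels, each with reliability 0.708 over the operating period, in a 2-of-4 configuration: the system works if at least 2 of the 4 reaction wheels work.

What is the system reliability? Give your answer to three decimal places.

0.922

R = Σ_{i=2}^{4} C(4,i) p^i (1−p)^{4−i} with p = 0.708
C(4,2)·0.708^2·0.292^2 = 0.25644
C(4,3)·0.708^3·0.292^1 = 0.41452
C(4,4)·0.708^4·0.292^0 = 0.25127
Sum = 0.922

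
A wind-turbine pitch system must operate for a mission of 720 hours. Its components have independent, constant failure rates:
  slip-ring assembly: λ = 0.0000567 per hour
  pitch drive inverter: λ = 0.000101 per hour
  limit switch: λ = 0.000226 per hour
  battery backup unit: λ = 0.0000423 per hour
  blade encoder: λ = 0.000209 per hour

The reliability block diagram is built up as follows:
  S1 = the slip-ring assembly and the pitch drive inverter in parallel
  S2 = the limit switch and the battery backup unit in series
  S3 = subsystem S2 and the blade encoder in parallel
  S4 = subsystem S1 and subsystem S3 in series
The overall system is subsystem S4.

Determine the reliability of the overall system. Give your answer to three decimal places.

0.973

R(slip-ring assembly) = exp(−0.0000567 × 720) = 0.96000
R(pitch drive inverter) = exp(−0.000101 × 720) = 0.92986
R(limit switch) = exp(−0.000226 × 720) = 0.84983
R(battery backup unit) = exp(−0.0000423 × 720) = 0.97000
R(blade encoder) = exp(−0.000209 × 720) = 0.86029
Parallel (slip-ring assembly and pitch drive inverter): 1 − (1 − 0.96000)(1 − 0.92986) = 0.99719
Series (limit switch and battery backup unit): 0.84983 × 0.97000 = 0.82434
Parallel ([0.82434] and blade encoder): 1 − (1 − 0.82434)(1 − 0.86029) = 0.97546
Series ([0.99719] and [0.97546]): 0.99719 × 0.97546 = 0.973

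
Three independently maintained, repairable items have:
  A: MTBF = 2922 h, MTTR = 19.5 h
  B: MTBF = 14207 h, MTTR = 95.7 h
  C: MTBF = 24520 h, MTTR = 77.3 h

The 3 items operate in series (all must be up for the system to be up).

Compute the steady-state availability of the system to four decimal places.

0.9836

A(A) = MTBF/(MTBF+MTTR) = 2922/(2922+19.5) = 0.993371
A(B) = MTBF/(MTBF+MTTR) = 14207/(14207+95.7) = 0.993309
A(C) = MTBF/(MTBF+MTTR) = 24520/(24520+77.3) = 0.996857
Series availability: 0.993371 × 0.993309 × 0.996857 = 0.9836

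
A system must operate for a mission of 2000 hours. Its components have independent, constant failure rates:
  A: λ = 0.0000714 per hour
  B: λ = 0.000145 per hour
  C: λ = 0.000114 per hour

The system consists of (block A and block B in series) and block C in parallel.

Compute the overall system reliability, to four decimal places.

0.9284

R(A) = exp(−0.0000714 × 2000) = 0.866927
R(B) = exp(−0.000145 × 2000) = 0.748264
R(C) = exp(−0.000114 × 2000) = 0.796124
Series (A and B): 0.866927 × 0.748264 = 0.648690
Parallel ([0.648690] and C): 1 − (1 − 0.648690)(1 − 0.796124) = 0.9284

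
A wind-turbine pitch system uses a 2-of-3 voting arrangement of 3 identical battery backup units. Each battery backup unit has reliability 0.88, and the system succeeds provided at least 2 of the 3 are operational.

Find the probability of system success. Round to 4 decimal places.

R = Σ_{i=2}^{3} C(3,i) p^i (1−p)^{3−i} with p = 0.88
C(3,2)·0.88^2·0.12^1 = 0.278784
C(3,3)·0.88^3·0.12^0 = 0.681472
Sum = 0.9603

0.9603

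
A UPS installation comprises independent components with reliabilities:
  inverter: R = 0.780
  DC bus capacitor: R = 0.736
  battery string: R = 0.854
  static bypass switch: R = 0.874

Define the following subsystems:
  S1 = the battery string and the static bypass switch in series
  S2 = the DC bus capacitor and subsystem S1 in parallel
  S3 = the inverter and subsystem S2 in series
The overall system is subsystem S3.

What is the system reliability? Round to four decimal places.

Series (battery string and static bypass switch): 0.854000 × 0.874000 = 0.746396
Parallel (DC bus capacitor and [0.746396]): 1 − (1 − 0.736000)(1 − 0.746396) = 0.933049
Series (inverter and [0.933049]): 0.780000 × 0.933049 = 0.7278

0.7278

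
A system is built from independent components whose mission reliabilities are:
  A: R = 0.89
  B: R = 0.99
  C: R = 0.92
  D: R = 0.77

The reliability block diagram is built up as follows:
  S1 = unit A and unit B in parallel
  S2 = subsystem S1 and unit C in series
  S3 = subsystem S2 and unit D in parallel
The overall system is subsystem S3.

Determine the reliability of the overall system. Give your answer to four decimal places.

Parallel (A and B): 1 − (1 − 0.890000)(1 − 0.990000) = 0.998900
Series ([0.998900] and C): 0.998900 × 0.920000 = 0.918988
Parallel ([0.918988] and D): 1 − (1 − 0.918988)(1 − 0.770000) = 0.9814

0.9814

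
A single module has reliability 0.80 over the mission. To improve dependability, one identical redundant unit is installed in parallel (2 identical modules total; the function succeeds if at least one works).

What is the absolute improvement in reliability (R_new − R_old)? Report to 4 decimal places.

0.1600

R_before = 0.80
R_after = 1 − (1 − 0.80)^2 = 0.9600
ΔR = 0.9600 − 0.80 = 0.1600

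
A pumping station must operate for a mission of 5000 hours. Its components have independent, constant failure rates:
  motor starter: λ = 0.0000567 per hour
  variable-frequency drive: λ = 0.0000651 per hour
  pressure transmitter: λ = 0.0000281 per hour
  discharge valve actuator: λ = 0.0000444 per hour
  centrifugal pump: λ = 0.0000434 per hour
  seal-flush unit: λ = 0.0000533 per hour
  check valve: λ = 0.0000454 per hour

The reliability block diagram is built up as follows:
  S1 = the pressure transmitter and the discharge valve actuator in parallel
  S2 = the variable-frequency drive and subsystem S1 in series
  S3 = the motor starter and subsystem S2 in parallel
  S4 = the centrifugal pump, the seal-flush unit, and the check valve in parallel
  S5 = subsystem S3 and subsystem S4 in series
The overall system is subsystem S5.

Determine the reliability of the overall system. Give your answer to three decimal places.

R(motor starter) = exp(−0.0000567 × 5000) = 0.75314
R(variable-frequency drive) = exp(−0.0000651 × 5000) = 0.72217
R(pressure transmitter) = exp(−0.0000281 × 5000) = 0.86892
R(discharge valve actuator) = exp(−0.0000444 × 5000) = 0.80092
R(centrifugal pump) = exp(−0.0000434 × 5000) = 0.80493
R(seal-flush unit) = exp(−0.0000533 × 5000) = 0.76606
R(check valve) = exp(−0.0000454 × 5000) = 0.79692
Parallel (pressure transmitter and discharge valve actuator): 1 − (1 − 0.86892)(1 − 0.80092) = 0.97390
Series (variable-frequency drive and [0.97390]): 0.72217 × 0.97390 = 0.70332
Parallel (motor starter and [0.70332]): 1 − (1 − 0.75314)(1 − 0.70332) = 0.92676
Parallel (centrifugal pump, seal-flush unit, and check valve): 1 − (1 − 0.80493)(1 − 0.76606)(1 − 0.79692) = 0.99073
Series ([0.92676] and [0.99073]): 0.92676 × 0.99073 = 0.918

0.918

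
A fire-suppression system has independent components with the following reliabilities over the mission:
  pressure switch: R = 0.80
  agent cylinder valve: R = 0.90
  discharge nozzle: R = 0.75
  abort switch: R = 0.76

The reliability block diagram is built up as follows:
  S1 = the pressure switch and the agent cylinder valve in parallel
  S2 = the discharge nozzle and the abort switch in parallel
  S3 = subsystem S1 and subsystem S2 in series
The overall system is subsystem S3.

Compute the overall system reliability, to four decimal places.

Parallel (pressure switch and agent cylinder valve): 1 − (1 − 0.800000)(1 − 0.900000) = 0.980000
Parallel (discharge nozzle and abort switch): 1 − (1 − 0.750000)(1 − 0.760000) = 0.940000
Series ([0.980000] and [0.940000]): 0.980000 × 0.940000 = 0.9212

0.9212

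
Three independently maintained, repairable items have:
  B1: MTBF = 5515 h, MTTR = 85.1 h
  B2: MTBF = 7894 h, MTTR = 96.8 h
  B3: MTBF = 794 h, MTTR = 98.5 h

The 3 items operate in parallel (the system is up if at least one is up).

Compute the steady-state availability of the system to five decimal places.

A(B1) = MTBF/(MTBF+MTTR) = 5515/(5515+85.1) = 0.984804
A(B2) = MTBF/(MTBF+MTTR) = 7894/(7894+96.8) = 0.987886
A(B3) = MTBF/(MTBF+MTTR) = 794/(794+98.5) = 0.889636
Parallel availability: 1 − (1 − 0.984804)(1 − 0.987886)(1 − 0.889636) = 0.99998

0.99998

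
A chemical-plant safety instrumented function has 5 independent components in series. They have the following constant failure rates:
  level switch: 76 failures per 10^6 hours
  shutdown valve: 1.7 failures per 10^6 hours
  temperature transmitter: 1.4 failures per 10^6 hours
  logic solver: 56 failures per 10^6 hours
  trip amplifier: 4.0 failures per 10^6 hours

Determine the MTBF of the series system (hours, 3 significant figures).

7190

Series of exponential components: λ_sys = Σ λ_i
λ_sys = 0.000076 + 0.0000017 + 0.0000014 + 0.000056 + 0.0000040 = 1.3910e-04 /h
MTBF = 1 / λ_sys = 7190 h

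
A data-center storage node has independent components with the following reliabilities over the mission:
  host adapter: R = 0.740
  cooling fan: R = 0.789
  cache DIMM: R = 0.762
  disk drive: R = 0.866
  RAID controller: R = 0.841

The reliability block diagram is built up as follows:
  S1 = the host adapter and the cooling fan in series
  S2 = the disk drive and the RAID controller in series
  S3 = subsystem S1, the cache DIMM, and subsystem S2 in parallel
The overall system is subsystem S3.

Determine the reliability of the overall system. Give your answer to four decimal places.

Series (host adapter and cooling fan): 0.740000 × 0.789000 = 0.583860
Series (disk drive and RAID controller): 0.866000 × 0.841000 = 0.728306
Parallel ([0.583860], cache DIMM, and [0.728306]): 1 − (1 − 0.583860)(1 − 0.762000)(1 − 0.728306) = 0.9731

0.9731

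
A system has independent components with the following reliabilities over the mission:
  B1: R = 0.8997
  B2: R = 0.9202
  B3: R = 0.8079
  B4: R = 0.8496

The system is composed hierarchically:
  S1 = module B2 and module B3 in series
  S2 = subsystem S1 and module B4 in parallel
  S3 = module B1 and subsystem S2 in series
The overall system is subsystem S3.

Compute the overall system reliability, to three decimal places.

Series (B2 and B3): 0.92020 × 0.80790 = 0.74343
Parallel ([0.74343] and B4): 1 − (1 − 0.74343)(1 − 0.84960) = 0.96141
Series (B1 and [0.96141]): 0.89970 × 0.96141 = 0.865

0.865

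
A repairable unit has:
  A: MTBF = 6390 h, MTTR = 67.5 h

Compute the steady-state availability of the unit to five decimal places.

A(A) = MTBF/(MTBF+MTTR) = 6390/(6390+67.5) = 0.98955

0.98955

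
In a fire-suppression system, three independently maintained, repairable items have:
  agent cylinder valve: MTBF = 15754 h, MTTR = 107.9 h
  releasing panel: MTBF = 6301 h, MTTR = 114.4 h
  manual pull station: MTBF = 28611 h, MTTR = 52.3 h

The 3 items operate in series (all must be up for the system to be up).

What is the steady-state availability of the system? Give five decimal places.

0.97371

A(agent cylinder valve) = MTBF/(MTBF+MTTR) = 15754/(15754+107.9) = 0.993198
A(releasing panel) = MTBF/(MTBF+MTTR) = 6301/(6301+114.4) = 0.982168
A(manual pull station) = MTBF/(MTBF+MTTR) = 28611/(28611+52.3) = 0.998175
Series availability: 0.993198 × 0.982168 × 0.998175 = 0.97371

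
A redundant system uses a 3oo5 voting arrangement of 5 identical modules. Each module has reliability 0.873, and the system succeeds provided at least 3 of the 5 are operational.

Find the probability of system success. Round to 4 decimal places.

R = Σ_{i=3}^{5} C(5,i) p^i (1−p)^{5−i} with p = 0.873
C(5,3)·0.873^3·0.127^2 = 0.107312
C(5,4)·0.873^4·0.127^1 = 0.368834
C(5,5)·0.873^5·0.127^0 = 0.507074
Sum = 0.9832

0.9832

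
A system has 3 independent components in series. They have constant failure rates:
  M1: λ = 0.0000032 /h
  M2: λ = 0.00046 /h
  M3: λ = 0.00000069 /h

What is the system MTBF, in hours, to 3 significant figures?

Series of exponential components: λ_sys = Σ λ_i
λ_sys = 0.0000032 + 0.00046 + 0.00000069 = 4.6389e-04 /h
MTBF = 1 / λ_sys = 2160 h

2160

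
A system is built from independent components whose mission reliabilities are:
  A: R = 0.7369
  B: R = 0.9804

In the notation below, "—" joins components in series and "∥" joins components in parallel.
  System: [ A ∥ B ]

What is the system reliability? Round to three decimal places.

0.995

Parallel (A and B): 1 − (1 − 0.73690)(1 − 0.98040) = 0.995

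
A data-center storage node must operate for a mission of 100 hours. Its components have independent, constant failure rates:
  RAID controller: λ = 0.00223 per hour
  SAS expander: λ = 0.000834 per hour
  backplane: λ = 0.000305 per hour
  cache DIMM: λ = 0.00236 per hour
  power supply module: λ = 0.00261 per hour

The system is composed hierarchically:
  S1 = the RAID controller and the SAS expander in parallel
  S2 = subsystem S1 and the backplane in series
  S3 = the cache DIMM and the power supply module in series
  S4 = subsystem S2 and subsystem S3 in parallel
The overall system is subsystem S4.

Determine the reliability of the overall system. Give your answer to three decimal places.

0.982

R(RAID controller) = exp(−0.00223 × 100) = 0.80011
R(SAS expander) = exp(−0.000834 × 100) = 0.91998
R(backplane) = exp(−0.000305 × 100) = 0.96996
R(cache DIMM) = exp(−0.00236 × 100) = 0.78978
R(power supply module) = exp(−0.00261 × 100) = 0.77028
Parallel (RAID controller and SAS expander): 1 − (1 − 0.80011)(1 − 0.91998) = 0.98400
Series ([0.98400] and backplane): 0.98400 × 0.96996 = 0.95444
Series (cache DIMM and power supply module): 0.78978 × 0.77028 = 0.60835
Parallel ([0.95444] and [0.60835]): 1 − (1 − 0.95444)(1 − 0.60835) = 0.982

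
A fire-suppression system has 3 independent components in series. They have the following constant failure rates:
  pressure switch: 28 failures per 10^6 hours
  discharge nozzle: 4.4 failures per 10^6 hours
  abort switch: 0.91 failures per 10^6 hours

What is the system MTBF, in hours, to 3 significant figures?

Series of exponential components: λ_sys = Σ λ_i
λ_sys = 0.000028 + 0.0000044 + 0.00000091 = 3.3310e-05 /h
MTBF = 1 / λ_sys = 30000 h

30000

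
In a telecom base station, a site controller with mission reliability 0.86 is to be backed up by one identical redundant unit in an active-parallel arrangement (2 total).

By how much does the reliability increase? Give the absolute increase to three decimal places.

0.120

R_before = 0.86
R_after = 1 − (1 − 0.86)^2 = 0.980
ΔR = 0.980 − 0.86 = 0.120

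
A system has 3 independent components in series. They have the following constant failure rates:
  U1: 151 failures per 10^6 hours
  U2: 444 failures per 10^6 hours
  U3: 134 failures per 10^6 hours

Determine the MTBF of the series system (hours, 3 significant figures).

Series of exponential components: λ_sys = Σ λ_i
λ_sys = 0.000151 + 0.000444 + 0.000134 = 7.2900e-04 /h
MTBF = 1 / λ_sys = 1370 h

1370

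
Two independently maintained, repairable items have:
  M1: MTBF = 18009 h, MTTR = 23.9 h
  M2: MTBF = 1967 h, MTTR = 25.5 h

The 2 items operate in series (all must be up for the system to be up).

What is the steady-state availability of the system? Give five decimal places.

0.98589

A(M1) = MTBF/(MTBF+MTTR) = 18009/(18009+23.9) = 0.998675
A(M2) = MTBF/(MTBF+MTTR) = 1967/(1967+25.5) = 0.987202
Series availability: 0.998675 × 0.987202 = 0.98589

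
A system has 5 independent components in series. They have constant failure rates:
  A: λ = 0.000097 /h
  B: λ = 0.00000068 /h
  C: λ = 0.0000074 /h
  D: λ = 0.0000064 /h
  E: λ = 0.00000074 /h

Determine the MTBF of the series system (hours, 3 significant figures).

8910

Series of exponential components: λ_sys = Σ λ_i
λ_sys = 0.000097 + 0.00000068 + 0.0000074 + 0.0000064 + 0.00000074 = 1.1222e-04 /h
MTBF = 1 / λ_sys = 8910 h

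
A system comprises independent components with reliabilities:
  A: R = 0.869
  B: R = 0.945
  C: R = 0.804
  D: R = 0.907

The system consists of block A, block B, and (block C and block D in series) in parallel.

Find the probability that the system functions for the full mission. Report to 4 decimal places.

Series (C and D): 0.804000 × 0.907000 = 0.729228
Parallel (A, B, and [0.729228]): 1 − (1 − 0.869000)(1 − 0.945000)(1 − 0.729228) = 0.9980

0.9980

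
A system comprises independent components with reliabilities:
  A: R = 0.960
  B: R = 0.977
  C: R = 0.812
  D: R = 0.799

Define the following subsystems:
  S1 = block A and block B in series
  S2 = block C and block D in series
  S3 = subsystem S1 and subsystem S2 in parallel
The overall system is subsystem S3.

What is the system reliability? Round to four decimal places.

Series (A and B): 0.960000 × 0.977000 = 0.937920
Series (C and D): 0.812000 × 0.799000 = 0.648788
Parallel ([0.937920] and [0.648788]): 1 − (1 − 0.937920)(1 − 0.648788) = 0.9782

0.9782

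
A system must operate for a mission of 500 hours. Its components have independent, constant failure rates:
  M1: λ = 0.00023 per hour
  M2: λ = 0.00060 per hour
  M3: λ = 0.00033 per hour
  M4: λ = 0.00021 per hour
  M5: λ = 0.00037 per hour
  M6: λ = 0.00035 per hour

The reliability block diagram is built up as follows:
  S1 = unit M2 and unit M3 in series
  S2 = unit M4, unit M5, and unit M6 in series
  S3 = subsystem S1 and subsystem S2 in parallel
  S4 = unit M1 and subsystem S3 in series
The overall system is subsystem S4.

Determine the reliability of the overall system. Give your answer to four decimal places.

R(M1) = exp(−0.00023 × 500) = 0.891366
R(M2) = exp(−0.00060 × 500) = 0.740818
R(M3) = exp(−0.00033 × 500) = 0.847894
R(M4) = exp(−0.00021 × 500) = 0.900325
R(M5) = exp(−0.00037 × 500) = 0.831104
R(M6) = exp(−0.00035 × 500) = 0.839457
Series (M2 and M3): 0.740818 × 0.847894 = 0.628135
Series (M4, M5, and M6): 0.900325 × 0.831104 × 0.839457 = 0.628135
Parallel ([0.628135] and [0.628135]): 1 − (1 − 0.628135)(1 − 0.628135) = 0.861716
Series (M1 and [0.861716]): 0.891366 × 0.861716 = 0.7681

0.7681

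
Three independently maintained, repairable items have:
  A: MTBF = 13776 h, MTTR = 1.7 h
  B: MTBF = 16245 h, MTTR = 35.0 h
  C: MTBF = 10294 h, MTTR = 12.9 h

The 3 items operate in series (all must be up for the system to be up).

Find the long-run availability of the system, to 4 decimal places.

0.9965

A(A) = MTBF/(MTBF+MTTR) = 13776/(13776+1.7) = 0.999877
A(B) = MTBF/(MTBF+MTTR) = 16245/(16245+35.0) = 0.997850
A(C) = MTBF/(MTBF+MTTR) = 10294/(10294+12.9) = 0.998748
Series availability: 0.999877 × 0.997850 × 0.998748 = 0.9965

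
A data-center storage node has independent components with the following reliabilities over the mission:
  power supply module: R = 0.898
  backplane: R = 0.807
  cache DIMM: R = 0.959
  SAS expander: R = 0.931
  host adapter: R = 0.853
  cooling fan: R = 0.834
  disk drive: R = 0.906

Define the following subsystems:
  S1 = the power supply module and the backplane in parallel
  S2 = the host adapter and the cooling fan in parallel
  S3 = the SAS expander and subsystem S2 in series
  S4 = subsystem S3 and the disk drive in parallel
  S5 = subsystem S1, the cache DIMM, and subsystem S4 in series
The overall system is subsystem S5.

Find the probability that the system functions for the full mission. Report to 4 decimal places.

0.9320

Parallel (power supply module and backplane): 1 − (1 − 0.898000)(1 − 0.807000) = 0.980314
Parallel (host adapter and cooling fan): 1 − (1 − 0.853000)(1 − 0.834000) = 0.975598
Series (SAS expander and [0.975598]): 0.931000 × 0.975598 = 0.908282
Parallel ([0.908282] and disk drive): 1 − (1 − 0.908282)(1 − 0.906000) = 0.991379
Series ([0.980314], cache DIMM, and [0.991379]): 0.980314 × 0.959000 × 0.991379 = 0.9320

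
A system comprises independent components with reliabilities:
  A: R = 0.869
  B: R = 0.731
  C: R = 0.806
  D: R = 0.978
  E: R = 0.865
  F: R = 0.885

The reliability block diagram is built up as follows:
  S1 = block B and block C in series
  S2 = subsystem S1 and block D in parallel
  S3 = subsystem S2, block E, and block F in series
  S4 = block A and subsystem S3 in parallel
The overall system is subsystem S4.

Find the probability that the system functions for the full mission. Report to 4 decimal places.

Series (B and C): 0.731000 × 0.806000 = 0.589186
Parallel ([0.589186] and D): 1 − (1 − 0.589186)(1 − 0.978000) = 0.990962
Series ([0.990962], E, and F): 0.990962 × 0.865000 × 0.885000 = 0.758606
Parallel (A and [0.758606]): 1 − (1 − 0.869000)(1 − 0.758606) = 0.9684

0.9684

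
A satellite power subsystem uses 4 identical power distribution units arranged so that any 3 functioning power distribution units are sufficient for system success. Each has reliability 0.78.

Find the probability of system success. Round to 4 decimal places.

0.7878

R = Σ_{i=3}^{4} C(4,i) p^i (1−p)^{4−i} with p = 0.78
C(4,3)·0.78^3·0.22^1 = 0.417606
C(4,4)·0.78^4·0.22^0 = 0.370151
Sum = 0.7878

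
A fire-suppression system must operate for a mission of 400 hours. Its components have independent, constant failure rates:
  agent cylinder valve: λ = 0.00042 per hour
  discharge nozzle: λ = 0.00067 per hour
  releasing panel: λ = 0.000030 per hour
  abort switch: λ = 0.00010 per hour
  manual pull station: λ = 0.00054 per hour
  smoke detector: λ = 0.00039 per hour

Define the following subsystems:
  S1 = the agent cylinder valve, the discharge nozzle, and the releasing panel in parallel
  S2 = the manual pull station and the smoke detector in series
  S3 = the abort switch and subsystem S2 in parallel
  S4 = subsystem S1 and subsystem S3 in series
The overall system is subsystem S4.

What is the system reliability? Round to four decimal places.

R(agent cylinder valve) = exp(−0.00042 × 400) = 0.845354
R(discharge nozzle) = exp(−0.00067 × 400) = 0.764908
R(releasing panel) = exp(−0.000030 × 400) = 0.988072
R(abort switch) = exp(−0.00010 × 400) = 0.960789
R(manual pull station) = exp(−0.00054 × 400) = 0.805735
R(smoke detector) = exp(−0.00039 × 400) = 0.855559
Parallel (agent cylinder valve, discharge nozzle, and releasing panel): 1 − (1 − 0.845354)(1 − 0.764908)(1 − 0.988072) = 0.999566
Series (manual pull station and smoke detector): 0.805735 × 0.855559 = 0.689354
Parallel (abort switch and [0.689354]): 1 − (1 − 0.960789)(1 − 0.689354) = 0.987819
Series ([0.999566] and [0.987819]): 0.999566 × 0.987819 = 0.9874

0.9874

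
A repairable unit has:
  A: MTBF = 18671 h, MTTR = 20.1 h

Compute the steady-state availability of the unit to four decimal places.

0.9989

A(A) = MTBF/(MTBF+MTTR) = 18671/(18671+20.1) = 0.9989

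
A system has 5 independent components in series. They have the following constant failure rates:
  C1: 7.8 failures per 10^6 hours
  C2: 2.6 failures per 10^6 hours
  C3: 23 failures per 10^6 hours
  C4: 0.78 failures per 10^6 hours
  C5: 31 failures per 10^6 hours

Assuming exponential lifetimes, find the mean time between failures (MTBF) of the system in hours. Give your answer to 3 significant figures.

15300

Series of exponential components: λ_sys = Σ λ_i
λ_sys = 0.0000078 + 0.0000026 + 0.000023 + 0.00000078 + 0.000031 = 6.5180e-05 /h
MTBF = 1 / λ_sys = 15300 h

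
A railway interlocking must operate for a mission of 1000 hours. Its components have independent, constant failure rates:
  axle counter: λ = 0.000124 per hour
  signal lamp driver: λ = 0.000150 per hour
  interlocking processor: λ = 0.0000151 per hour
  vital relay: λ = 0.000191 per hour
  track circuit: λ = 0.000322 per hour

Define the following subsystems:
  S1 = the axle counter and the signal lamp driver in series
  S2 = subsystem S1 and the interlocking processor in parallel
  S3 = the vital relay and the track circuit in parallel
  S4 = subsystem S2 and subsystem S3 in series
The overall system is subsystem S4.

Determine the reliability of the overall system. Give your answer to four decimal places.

0.9487

R(axle counter) = exp(−0.000124 × 1000) = 0.883380
R(signal lamp driver) = exp(−0.000150 × 1000) = 0.860708
R(interlocking processor) = exp(−0.0000151 × 1000) = 0.985013
R(vital relay) = exp(−0.000191 × 1000) = 0.826133
R(track circuit) = exp(−0.000322 × 1000) = 0.724698
Series (axle counter and signal lamp driver): 0.883380 × 0.860708 = 0.760332
Parallel ([0.760332] and interlocking processor): 1 − (1 − 0.760332)(1 − 0.985013) = 0.996408
Parallel (vital relay and track circuit): 1 − (1 − 0.826133)(1 − 0.724698) = 0.952134
Series ([0.996408] and [0.952134]): 0.996408 × 0.952134 = 0.9487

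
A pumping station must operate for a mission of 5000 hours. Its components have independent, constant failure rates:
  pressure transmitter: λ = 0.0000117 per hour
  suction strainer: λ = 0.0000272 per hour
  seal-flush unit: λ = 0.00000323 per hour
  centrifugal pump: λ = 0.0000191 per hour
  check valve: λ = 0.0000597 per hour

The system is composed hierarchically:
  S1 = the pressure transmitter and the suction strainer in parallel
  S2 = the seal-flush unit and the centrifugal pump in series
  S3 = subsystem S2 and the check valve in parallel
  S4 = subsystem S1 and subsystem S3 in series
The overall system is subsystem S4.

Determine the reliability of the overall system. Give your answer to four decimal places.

0.9657

R(pressure transmitter) = exp(−0.0000117 × 5000) = 0.943178
R(suction strainer) = exp(−0.0000272 × 5000) = 0.872843
R(seal-flush unit) = exp(−0.00000323 × 5000) = 0.983980
R(centrifugal pump) = exp(−0.0000191 × 5000) = 0.908918
R(check valve) = exp(−0.0000597 × 5000) = 0.741930
Parallel (pressure transmitter and suction strainer): 1 − (1 − 0.943178)(1 − 0.872843) = 0.992775
Series (seal-flush unit and centrifugal pump): 0.983980 × 0.908918 = 0.894357
Parallel ([0.894357] and check valve): 1 − (1 − 0.894357)(1 − 0.741930) = 0.972737
Series ([0.992775] and [0.972737]): 0.992775 × 0.972737 = 0.9657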